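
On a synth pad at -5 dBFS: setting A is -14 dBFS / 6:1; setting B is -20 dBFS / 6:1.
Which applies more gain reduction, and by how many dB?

B, by 5 dB

A: GR = 9 − 9/6 = 7.5 dB.
B: GR = 15 − 15/6 = 12.5 dB.
B reduces 5 dB more.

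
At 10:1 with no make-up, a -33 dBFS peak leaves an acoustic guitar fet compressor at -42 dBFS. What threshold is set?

Input is 10 dB above T (since output overshoot × R = input overshoot: (-42 − T)·10 = -33 − T gives T = -43 dBFS).
Check: -43 + (-33 − (-43))/10 = -43 + 1 = -42 dBFS. ✓

-43 dBFS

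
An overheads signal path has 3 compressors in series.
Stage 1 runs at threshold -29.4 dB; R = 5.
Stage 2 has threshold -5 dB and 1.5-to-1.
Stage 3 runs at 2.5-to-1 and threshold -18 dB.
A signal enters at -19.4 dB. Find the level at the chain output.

-27.4 dB

Stage 1: -19.4 dB is 10 dB over -29.4 dB; at 5:1 that becomes 2 dB over, giving -27.4 dB.
Stage 2: -27.4 dB is at or below the -5 dB threshold — no compression; output -27.4 dB.
Stage 3: -27.4 dB is at or below the -18 dB threshold — no compression; output -27.4 dB.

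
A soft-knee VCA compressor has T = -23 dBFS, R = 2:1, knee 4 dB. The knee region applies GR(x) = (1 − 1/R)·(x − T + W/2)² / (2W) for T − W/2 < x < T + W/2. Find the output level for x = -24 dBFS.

-24.0625 dBFS

x − T + W/2 = -24 − (-23) + 2 = 1.
GR = (1 − 1/2) × 1² / 8 = 0.5 × 1 / 8 = 0.0625 dB.
Output = -24 − 0.0625 = -24.0625 dBFS.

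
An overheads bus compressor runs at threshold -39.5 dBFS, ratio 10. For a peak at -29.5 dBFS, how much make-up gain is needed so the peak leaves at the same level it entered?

Without make-up, output = threshold + overshoot/10 = -39.5 + 1 = -38.5 dBFS.
Gap to target: 9 dB.

9 dB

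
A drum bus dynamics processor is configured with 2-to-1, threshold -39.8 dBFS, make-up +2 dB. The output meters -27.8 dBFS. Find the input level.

Before make-up, the level was -27.8 − 2 = -29.8 dBFS.
Post-compression overshoot = -29.8 − (-39.8) = 10 dB.
Undo the ratio: input overshoot = 10 × 2 = 20 dB, giving input = -19.8 dBFS.

-19.8 dBFS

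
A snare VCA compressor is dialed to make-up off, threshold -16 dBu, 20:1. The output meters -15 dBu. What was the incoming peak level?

4 dBu

That's 1 dB above the -16 dBu threshold.
Undo the ratio: input overshoot = 1 × 20 = 20 dB, giving input = 4 dBu.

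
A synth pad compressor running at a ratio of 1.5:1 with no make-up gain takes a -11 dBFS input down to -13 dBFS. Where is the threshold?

Let T be the threshold. Output overshoot = (input overshoot)/R, so -13 − T = (-11 − T)/1.5.
1.5·(-13 − T) = -11 − T → 0.5·T = -19.5 − (-11) = -8.5.
T = -8.5/0.5 = -17 dBFS.

-17 dBFS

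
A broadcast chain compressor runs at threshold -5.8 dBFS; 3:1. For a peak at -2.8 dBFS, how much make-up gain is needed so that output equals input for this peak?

Overshoot 3 dB → 3/3 = 1 dB after compression, so the compressed level is -5.8 + 1 = -4.8 dBFS.
Make-up = target − compressed = -2.8 − (-4.8) = 2 dB.

2 dB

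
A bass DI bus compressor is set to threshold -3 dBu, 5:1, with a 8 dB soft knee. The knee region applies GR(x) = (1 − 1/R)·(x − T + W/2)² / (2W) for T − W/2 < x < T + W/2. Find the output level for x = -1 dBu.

x − T + W/2 = -1 − (-3) + 4 = 6.
GR = (1 − 1/5) × 6² / 16 = 0.8 × 36 / 16 = 1.8 dB.
Output = -1 − 1.8 = -2.8 dBu.

-2.8 dBu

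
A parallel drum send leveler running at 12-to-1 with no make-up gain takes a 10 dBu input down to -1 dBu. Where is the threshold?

Let T be the threshold. Output overshoot = (input overshoot)/R, so -1 − T = (10 − T)/12.
12·(-1 − T) = 10 − T → 11·T = -12 − 10 = -22.
T = -22/11 = -2 dBu.

-2 dBu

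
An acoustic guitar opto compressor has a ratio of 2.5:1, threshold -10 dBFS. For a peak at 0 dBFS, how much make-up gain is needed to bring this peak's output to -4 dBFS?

2 dB

The peak compresses to -10 + 10/2.5 = -6 dBFS.
To reach -4 dBFS requires -4 − (-6) = 2 dB of make-up.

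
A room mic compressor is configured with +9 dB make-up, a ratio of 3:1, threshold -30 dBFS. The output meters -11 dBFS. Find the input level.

Before make-up, the level was -11 − 9 = -20 dBFS.
That's 10 dB above the -30 dBFS threshold.
Undo the ratio: input overshoot = 10 × 3 = 30 dB, giving input = 0 dBFS.

0 dBFS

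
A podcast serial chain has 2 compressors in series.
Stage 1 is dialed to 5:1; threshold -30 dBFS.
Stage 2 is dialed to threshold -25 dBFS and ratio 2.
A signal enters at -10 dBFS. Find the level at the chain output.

-26 dBFS

Stage 1: overshoot 20 dB → 20/5 = 4 dB → -26 dBFS.
Stage 2: below threshold (-26 ≤ -25); passes unchanged; output -26 dBFS.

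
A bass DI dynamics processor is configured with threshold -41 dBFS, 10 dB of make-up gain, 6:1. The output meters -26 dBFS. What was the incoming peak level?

-11 dBFS

Before make-up, the level was -26 − 10 = -36 dBFS.
Post-compression overshoot = -36 − (-41) = 5 dB.
Before 6:1 compression the overshoot was 5 × 6 = 30 dB, so input = -41 + 30 = -11 dBFS.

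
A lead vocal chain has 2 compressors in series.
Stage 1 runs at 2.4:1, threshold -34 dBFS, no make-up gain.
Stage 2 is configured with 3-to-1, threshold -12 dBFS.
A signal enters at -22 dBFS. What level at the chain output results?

-29 dBFS

Stage 1: 12 dB above -34 dBFS, reduced 2.4:1 to 5 dB above → -29 dBFS.
Stage 2: -29 dBFS ≤ -12 dBFS, so stage 2 doesn't engage; output -29 dBFS.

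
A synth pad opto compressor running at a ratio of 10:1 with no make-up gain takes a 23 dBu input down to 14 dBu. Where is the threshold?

13 dBu

Let T be the threshold. Output overshoot = (input overshoot)/R, so 14 − T = (23 − T)/10.
10·(14 − T) = 23 − T → 9·T = 140 − 23 = 117.
T = 117/9 = 13 dBu.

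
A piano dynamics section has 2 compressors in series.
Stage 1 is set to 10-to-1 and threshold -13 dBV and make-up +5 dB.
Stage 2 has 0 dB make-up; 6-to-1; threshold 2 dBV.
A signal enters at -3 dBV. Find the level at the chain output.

Stage 1: 10 dB above -13 dBV, reduced 10:1 to 1 dB above → -12 dBV; +5 dB make-up → -7 dBV.
Stage 2: -7 dBV is at or below the 2 dBV threshold — no compression; output -7 dBV.

-7 dBV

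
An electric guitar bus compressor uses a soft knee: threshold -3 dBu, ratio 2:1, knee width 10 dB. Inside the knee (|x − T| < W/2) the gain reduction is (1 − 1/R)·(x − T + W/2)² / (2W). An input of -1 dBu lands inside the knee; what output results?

-2.225 dBu

x − T + W/2 = -1 − (-3) + 5 = 7.
GR = (1 − 1/2) × 7² / 20 = 0.5 × 49 / 20 = 1.225 dB.
Output = -1 − 1.225 = -2.225 dBu.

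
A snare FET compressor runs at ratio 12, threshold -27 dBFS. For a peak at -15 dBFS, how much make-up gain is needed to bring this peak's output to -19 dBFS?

7 dB

The peak compresses to -27 + 12/12 = -26 dBFS.
To reach -19 dBFS requires -19 − (-26) = 7 dB of make-up.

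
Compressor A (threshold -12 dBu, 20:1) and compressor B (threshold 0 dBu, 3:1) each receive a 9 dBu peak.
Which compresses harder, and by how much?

A: overshoot 21 dB → output overshoot 1.05 dB → GR 19.95 dB.
B: overshoot 9 dB → output overshoot 3 dB → GR 6 dB.
A reduces 13.95 dB more.

A, by 13.95 dB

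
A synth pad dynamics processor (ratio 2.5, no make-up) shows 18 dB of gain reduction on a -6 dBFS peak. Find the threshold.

-36 dBFS

Gain reduction = -6 − (-24) = 18 dB; output overshoot = GR / (R − 1) = 18 / 1.5 = 12 dB.
Threshold = output − output overshoot = -24 − 12 = -36 dBFS.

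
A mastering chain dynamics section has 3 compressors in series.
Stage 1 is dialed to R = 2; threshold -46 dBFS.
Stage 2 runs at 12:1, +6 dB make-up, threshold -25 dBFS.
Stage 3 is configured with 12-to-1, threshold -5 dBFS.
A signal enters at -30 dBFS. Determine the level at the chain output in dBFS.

Stage 1: overshoot 16 dB → 16/2 = 8 dB → -38 dBFS.
Stage 2: -38 dBFS is at or below the -25 dBFS threshold — no compression; make-up brings it to -32 dBFS.
Stage 3: below threshold (-32 ≤ -5); passes unchanged; output -32 dBFS.

-32 dBFS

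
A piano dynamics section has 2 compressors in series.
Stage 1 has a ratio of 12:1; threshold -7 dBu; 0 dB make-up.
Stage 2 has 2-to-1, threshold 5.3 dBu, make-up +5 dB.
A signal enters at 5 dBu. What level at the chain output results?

Stage 1: overshoot 12 dB → 12/12 = 1 dB → -6 dBu.
Stage 2: -6 dBu is at or below the 5.3 dBu threshold — no compression; make-up brings it to -1 dBu.

-1 dBu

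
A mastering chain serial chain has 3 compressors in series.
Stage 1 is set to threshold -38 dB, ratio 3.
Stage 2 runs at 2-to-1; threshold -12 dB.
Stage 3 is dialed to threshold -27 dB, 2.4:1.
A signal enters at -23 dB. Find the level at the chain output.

-33 dB

Stage 1: 15 dB above -38 dB, reduced 3:1 to 5 dB above → -33 dB.
Stage 2: below threshold (-33 ≤ -12); passes unchanged; output -33 dB.
Stage 3: -33 dB is at or below the -27 dB threshold — no compression; output -33 dB.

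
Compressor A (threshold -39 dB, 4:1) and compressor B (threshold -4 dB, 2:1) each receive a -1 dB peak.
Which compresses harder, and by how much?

A, by 27 dB

A: GR = 38 − 38/4 = 28.5 dB.
B: GR = 3 − 3/2 = 1.5 dB.
A reduces 27 dB more.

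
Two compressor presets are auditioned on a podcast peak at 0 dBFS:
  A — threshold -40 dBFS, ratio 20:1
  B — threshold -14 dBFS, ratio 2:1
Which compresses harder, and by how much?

A, by 31 dB

A: 40 dB over, compressed to 2 dB over, so 38 dB of GR.
B: 14 dB over, compressed to 7 dB over, so 7 dB of GR.
Difference: 31 dB in favour of A.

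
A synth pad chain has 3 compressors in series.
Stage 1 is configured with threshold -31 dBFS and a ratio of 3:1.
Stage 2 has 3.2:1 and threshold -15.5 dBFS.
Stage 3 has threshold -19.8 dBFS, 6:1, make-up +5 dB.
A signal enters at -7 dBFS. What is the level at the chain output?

Stage 1: -7 dBFS is 24 dB over -31 dBFS; at 3:1 that becomes 8 dB over, giving -23 dBFS.
Stage 2: -23 dBFS ≤ -15.5 dBFS, so stage 2 doesn't engage; output -23 dBFS.
Stage 3: below threshold (-23 ≤ -19.8); passes unchanged; make-up brings it to -18 dBFS.

-18 dBFS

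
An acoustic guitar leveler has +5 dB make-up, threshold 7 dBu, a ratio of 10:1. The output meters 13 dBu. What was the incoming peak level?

Remove make-up: 13 − 5 = 8 dBu.
The compressed level sits 8 − 7 = 1 dB over threshold.
Input overshoot = R × output overshoot = 10 dB → input = 7 + 10 = 17 dBu.

17 dBu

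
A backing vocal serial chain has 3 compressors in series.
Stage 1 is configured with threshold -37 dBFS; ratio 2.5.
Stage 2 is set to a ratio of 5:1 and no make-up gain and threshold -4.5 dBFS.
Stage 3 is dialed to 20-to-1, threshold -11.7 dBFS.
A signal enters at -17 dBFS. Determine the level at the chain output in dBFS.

-29 dBFS

Stage 1: overshoot 20 dB → 20/2.5 = 8 dB → -29 dBFS.
Stage 2: below threshold (-29 ≤ -4.5); passes unchanged; output -29 dBFS.
Stage 3: -29 dBFS is at or below the -11.7 dBFS threshold — no compression; output -29 dBFS.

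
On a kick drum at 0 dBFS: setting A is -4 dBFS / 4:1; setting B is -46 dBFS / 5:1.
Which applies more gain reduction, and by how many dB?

A: 4 dB over, compressed to 1 dB over, so 3 dB of GR.
B: 46 dB over, compressed to 9.2 dB over, so 36.8 dB of GR.
Difference: 33.8 dB in favour of B.

B, by 33.8 dB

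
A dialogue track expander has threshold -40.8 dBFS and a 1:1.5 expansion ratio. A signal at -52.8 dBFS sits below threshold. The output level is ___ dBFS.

-58.8 dBFS

The input is 12 dB below the -40.8 dBFS threshold.
A 1:1.5 expander multiplies undershoot by 1.5: 12 × 1.5 = 18 dB below threshold.
Output = -40.8 − 18 = -58.8 dBFS.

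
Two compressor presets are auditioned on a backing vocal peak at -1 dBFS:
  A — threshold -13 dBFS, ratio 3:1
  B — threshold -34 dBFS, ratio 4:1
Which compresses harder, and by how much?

B, by 16.75 dB

A: GR = 12 − 12/3 = 8 dB.
B: GR = 33 − 33/4 = 24.75 dB.
B reduces 16.75 dB more.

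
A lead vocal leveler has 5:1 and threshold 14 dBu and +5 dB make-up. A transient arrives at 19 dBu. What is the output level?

20 dBu

19 dBu sits 5 dB over threshold.
The 5 dB excess becomes 1 dB after 5:1 reduction.
That puts the output at 15 dBu; make-up adds 5 dB, giving 20 dBu.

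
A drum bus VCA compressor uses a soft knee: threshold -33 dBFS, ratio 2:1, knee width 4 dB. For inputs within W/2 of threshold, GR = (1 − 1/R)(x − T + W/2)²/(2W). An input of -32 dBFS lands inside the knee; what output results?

x − T + W/2 = -32 − (-33) + 2 = 3.
GR = (1 − 1/2) × 3² / 8 = 0.5 × 9 / 8 = 0.5625 dB.
Output = -32 − 0.5625 = -32.5625 dBFS.

-32.5625 dBFS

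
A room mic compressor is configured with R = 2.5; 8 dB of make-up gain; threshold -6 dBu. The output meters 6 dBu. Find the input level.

Stripping the +8 dB make-up gives -2 dBu at the gain stage.
That's 4 dB above the -6 dBu threshold.
Undo the ratio: input overshoot = 4 × 2.5 = 10 dB, giving input = 4 dBu.

4 dBu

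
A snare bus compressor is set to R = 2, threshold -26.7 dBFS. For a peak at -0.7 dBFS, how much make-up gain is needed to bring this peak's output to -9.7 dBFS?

4 dB

The peak compresses to -26.7 + 26/2 = -13.7 dBFS.
To reach -9.7 dBFS requires -9.7 − (-13.7) = 4 dB of make-up.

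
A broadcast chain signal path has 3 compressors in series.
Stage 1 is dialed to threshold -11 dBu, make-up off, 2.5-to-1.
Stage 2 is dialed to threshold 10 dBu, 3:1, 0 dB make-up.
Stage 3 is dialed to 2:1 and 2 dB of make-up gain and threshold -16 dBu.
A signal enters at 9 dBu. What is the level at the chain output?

Stage 1: 9 dBu is 20 dB over -11 dBu; at 2.5:1 that becomes 8 dB over, giving -3 dBu.
Stage 2: below threshold (-3 ≤ 10); passes unchanged; output -3 dBu.
Stage 3: 13 dB above -16 dBu, reduced 2:1 to 6.5 dB above → -9.5 dBu; +2 dB make-up → -7.5 dBu.

-7.5 dBu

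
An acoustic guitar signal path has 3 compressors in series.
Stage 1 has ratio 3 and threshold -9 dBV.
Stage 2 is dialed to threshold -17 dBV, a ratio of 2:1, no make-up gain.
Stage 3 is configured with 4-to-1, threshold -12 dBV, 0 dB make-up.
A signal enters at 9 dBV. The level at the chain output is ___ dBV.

-11.5 dBV

Stage 1: overshoot 18 dB → 18/3 = 6 dB → -3 dBV.
Stage 2: overshoot 14 dB → 14/2 = 7 dB → -10 dBV.
Stage 3: 2 dB above -12 dBV, reduced 4:1 to 0.5 dB above → -11.5 dBV.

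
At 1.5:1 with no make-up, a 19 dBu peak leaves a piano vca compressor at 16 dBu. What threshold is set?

10 dBu

Input is 9 dB above T (since output overshoot × R = input overshoot: (16 − T)·1.5 = 19 − T gives T = 10 dBu).
Check: 10 + (19 − 10)/1.5 = 10 + 6 = 16 dBu. ✓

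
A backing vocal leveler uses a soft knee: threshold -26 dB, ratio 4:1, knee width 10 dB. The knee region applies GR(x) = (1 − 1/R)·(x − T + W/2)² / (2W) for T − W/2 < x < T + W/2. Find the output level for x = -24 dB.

-25.8375 dB

x − T + W/2 = -24 − (-26) + 5 = 7.
GR = (1 − 1/4) × 7² / 20 = 0.75 × 49 / 20 = 1.8375 dB.
Output = -24 − 1.8375 = -25.8375 dB.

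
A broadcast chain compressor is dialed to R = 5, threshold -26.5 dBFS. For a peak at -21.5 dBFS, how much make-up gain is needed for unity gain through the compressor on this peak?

4 dB

The peak compresses to -26.5 + 5/5 = -25.5 dBFS.
To reach -21.5 dBFS requires -21.5 − (-25.5) = 4 dB of make-up.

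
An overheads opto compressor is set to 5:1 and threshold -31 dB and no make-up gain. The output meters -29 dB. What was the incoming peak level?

-21 dB

That's 2 dB above the -31 dB threshold.
Undo the ratio: input overshoot = 2 × 5 = 10 dB, giving input = -21 dB.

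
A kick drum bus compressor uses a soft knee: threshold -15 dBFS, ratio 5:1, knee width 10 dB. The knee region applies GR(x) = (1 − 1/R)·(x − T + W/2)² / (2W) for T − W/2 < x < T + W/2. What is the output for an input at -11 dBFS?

x − T + W/2 = -11 − (-15) + 5 = 9.
GR = (1 − 1/5) × 9² / 20 = 0.8 × 81 / 20 = 3.24 dB.
Output = -11 − 3.24 = -14.24 dBFS.

-14.24 dBFS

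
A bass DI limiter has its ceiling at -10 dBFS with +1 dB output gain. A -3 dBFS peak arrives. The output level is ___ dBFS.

At ∞:1, everything above -10 dBFS is held at the ceiling.
Output gain then adds 1 dB: -10 + 1 = -9 dBFS.

-9 dBFS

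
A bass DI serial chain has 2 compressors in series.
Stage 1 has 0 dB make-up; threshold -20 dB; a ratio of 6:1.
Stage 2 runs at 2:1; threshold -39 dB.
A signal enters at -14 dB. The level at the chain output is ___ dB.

-29 dB

Stage 1: -14 dB is 6 dB over -20 dB; at 6:1 that becomes 1 dB over, giving -19 dB.
Stage 2: overshoot 20 dB → 20/2 = 10 dB → -29 dB.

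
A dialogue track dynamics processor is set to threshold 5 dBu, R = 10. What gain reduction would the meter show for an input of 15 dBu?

Overshoot = 15 − 5 = 10 dB.
After 10:1 compression the overshoot becomes 10/10 = 1 dB.
So the signal is attenuated by 10 − 1 = 9 dB.

9 dB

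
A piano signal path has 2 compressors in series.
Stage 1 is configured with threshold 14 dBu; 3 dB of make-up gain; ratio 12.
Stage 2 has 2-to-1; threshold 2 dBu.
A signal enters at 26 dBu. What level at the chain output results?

10 dBu

Stage 1: overshoot 12 dB → 12/12 = 1 dB → 15 dBu; +3 dB make-up → 18 dBu.
Stage 2: 18 dBu is 16 dB over 2 dBu; at 2:1 that becomes 8 dB over, giving 10 dBu.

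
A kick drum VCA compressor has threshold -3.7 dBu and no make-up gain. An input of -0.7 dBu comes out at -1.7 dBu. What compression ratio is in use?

1.5:1

Input overshoot = -0.7 − (-3.7) = 3 dB; output overshoot = -1.7 − (-3.7) = 2 dB.
Ratio = 3 / 2 = 1.5.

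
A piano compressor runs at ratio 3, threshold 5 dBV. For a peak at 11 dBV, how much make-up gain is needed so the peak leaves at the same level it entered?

The peak compresses to 5 + 6/3 = 7 dBV.
To reach 11 dBV requires 11 − 7 = 4 dB of make-up.

4 dB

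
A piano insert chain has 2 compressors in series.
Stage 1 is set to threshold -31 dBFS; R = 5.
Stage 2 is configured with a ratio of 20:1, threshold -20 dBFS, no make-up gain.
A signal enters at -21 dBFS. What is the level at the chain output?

-29 dBFS

Stage 1: 10 dB above -31 dBFS, reduced 5:1 to 2 dB above → -29 dBFS.
Stage 2: below threshold (-29 ≤ -20); passes unchanged; output -29 dBFS.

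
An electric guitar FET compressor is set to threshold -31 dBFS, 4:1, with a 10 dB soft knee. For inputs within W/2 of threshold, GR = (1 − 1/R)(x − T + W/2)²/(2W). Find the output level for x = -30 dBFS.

-31.35 dBFS

x − T + W/2 = -30 − (-31) + 5 = 6.
GR = (1 − 1/4) × 6² / 20 = 0.75 × 36 / 20 = 1.35 dB.
Output = -30 − 1.35 = -31.35 dBFS.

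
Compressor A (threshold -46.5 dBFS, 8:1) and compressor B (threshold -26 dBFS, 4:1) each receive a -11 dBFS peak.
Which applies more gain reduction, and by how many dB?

A, by 19.8125 dB

A: GR = 35.5 − 35.5/8 = 31.0625 dB.
B: GR = 15 − 15/4 = 11.25 dB.
Difference: 19.8125 dB in favour of A.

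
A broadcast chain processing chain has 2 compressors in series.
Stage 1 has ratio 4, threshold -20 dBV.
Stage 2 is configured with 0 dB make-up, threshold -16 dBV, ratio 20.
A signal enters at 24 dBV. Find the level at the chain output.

-15.65 dBV

Stage 1: 24 dBV is 44 dB over -20 dBV; at 4:1 that becomes 11 dB over, giving -9 dBV.
Stage 2: 7 dB above -16 dBV, reduced 20:1 to 0.35 dB above → -15.65 dBV.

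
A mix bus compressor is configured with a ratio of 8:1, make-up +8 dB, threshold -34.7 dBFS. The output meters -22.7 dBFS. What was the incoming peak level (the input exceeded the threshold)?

-2.7 dBFS

Remove make-up: -22.7 − 8 = -30.7 dBFS.
The compressed level sits -30.7 − (-34.7) = 4 dB over threshold.
Input overshoot = R × output overshoot = 32 dB → input = -34.7 + 32 = -2.7 dBFS.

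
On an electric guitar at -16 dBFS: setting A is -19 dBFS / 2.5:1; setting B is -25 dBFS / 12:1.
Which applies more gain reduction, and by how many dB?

B, by 6.45 dB

A: overshoot 3 dB → output overshoot 1.2 dB → GR 1.8 dB.
B: overshoot 9 dB → output overshoot 0.75 dB → GR 8.25 dB.
B reduces 6.45 dB more.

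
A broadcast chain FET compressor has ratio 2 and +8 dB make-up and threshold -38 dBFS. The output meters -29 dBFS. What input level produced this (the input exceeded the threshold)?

Remove make-up: -29 − 8 = -37 dBFS.
The compressed level sits -37 − (-38) = 1 dB over threshold.
Input overshoot = R × output overshoot = 2 dB → input = -38 + 2 = -36 dBFS.

-36 dBFS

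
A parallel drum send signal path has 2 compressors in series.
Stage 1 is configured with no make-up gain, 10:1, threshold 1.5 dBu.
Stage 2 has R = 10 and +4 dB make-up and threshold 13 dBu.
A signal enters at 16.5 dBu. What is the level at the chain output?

Stage 1: 15 dB above 1.5 dBu, reduced 10:1 to 1.5 dB above → 3 dBu.
Stage 2: 3 dBu is at or below the 13 dBu threshold — no compression; make-up brings it to 7 dBu.

7 dBu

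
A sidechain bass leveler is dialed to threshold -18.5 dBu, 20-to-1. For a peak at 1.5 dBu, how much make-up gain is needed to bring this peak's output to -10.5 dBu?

7 dB

Overshoot 20 dB → 20/20 = 1 dB after compression, so the compressed level is -18.5 + 1 = -17.5 dBu.
Make-up = target − compressed = -10.5 − (-17.5) = 7 dB.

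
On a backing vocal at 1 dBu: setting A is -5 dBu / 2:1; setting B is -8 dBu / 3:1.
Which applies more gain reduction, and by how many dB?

B, by 3 dB

A: 6 dB over, compressed to 3 dB over, so 3 dB of GR.
B: 9 dB over, compressed to 3 dB over, so 6 dB of GR.
B reduces 3 dB more.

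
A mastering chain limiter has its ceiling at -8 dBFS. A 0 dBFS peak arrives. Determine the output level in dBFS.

-8 dBFS

A brickwall limiter is an ∞:1 compressor: any input above the ceiling is clamped to -8 dBFS.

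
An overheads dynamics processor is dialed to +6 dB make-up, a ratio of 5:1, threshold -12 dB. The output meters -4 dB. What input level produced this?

Remove make-up: -4 − 6 = -10 dB.
Post-compression overshoot = -10 − (-12) = 2 dB.
Before 5:1 compression the overshoot was 2 × 5 = 10 dB, so input = -12 + 10 = -2 dB.

-2 dB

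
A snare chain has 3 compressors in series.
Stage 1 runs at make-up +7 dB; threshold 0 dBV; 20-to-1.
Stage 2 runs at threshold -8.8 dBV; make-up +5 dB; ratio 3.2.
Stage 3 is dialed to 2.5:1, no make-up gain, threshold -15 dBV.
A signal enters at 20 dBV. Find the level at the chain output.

Stage 1: 20 dBV is 20 dB over 0 dBV; at 20:1 that becomes 1 dB over, giving 1 dBV; +7 dB make-up → 8 dBV.
Stage 2: 8 dBV is 16.8 dB over -8.8 dBV; at 3.2:1 that becomes 5.25 dB over, giving -3.55 dBV; +5 dB make-up → 1.45 dBV.
Stage 3: 1.45 dBV is 16.45 dB over -15 dBV; at 2.5:1 that becomes 6.58 dB over, giving -8.42 dBV.

-8.42 dBV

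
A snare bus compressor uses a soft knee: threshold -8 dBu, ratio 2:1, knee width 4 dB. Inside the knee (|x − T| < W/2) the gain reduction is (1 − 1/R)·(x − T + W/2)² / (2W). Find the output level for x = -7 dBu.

x − T + W/2 = -7 − (-8) + 2 = 3.
GR = (1 − 1/2) × 3² / 8 = 0.5 × 9 / 8 = 0.5625 dB.
Output = -7 − 0.5625 = -7.5625 dBu.

-7.5625 dBu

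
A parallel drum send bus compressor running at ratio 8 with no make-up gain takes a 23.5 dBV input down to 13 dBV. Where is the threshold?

11.5 dBV

Let T be the threshold. Output overshoot = (input overshoot)/R, so 13 − T = (23.5 − T)/8.
8·(13 − T) = 23.5 − T → 7·T = 104 − 23.5 = 80.5.
T = 80.5/7 = 11.5 dBV.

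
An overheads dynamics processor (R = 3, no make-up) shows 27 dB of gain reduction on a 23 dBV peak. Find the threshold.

-17.5 dBV

Let T be the threshold. Output overshoot = (input overshoot)/R, so -4 − T = (23 − T)/3.
3·(-4 − T) = 23 − T → 2·T = -12 − 23 = -35.
T = -35/2 = -17.5 dBV.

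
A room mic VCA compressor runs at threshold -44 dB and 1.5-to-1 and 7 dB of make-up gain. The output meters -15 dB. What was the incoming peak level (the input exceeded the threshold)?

Stripping the +7 dB make-up gives -22 dB at the gain stage.
Post-compression overshoot = -22 − (-44) = 22 dB.
Undo the ratio: input overshoot = 22 × 1.5 = 33 dB, giving input = -11 dB.

-11 dB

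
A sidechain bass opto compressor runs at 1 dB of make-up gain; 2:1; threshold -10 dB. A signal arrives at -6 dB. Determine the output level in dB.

The input is 4 dB above the -10 dB threshold.
The 4 dB excess becomes 2 dB after 2:1 reduction.
Output = -10 + 2 = -8 dB; make-up adds 1 dB, giving -7 dB.

-7 dB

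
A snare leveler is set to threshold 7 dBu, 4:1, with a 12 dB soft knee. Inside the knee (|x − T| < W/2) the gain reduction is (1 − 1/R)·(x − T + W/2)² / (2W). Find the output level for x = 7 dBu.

x − T + W/2 = 7 − 7 + 6 = 6.
GR = (1 − 1/4) × 6² / 24 = 0.75 × 36 / 24 = 1.125 dB.
Output = 7 − 1.125 = 5.875 dBu.

5.875 dBu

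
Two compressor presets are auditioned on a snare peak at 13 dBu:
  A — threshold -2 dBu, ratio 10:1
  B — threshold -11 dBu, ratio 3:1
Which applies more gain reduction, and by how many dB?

B, by 2.5 dB

A: GR = 15 − 15/10 = 13.5 dB.
B: GR = 24 − 24/3 = 16 dB.
Difference: 2.5 dB in favour of B.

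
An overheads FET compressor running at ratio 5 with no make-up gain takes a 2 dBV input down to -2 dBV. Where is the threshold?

-3 dBV

Input is 5 dB above T (since output overshoot × R = input overshoot: (-2 − T)·5 = 2 − T gives T = -3 dBV).
Check: -3 + (2 − (-3))/5 = -3 + 1 = -2 dBV. ✓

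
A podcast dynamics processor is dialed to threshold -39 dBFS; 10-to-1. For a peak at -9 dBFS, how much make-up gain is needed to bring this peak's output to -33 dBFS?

Without make-up, output = threshold + overshoot/10 = -39 + 3 = -36 dBFS.
Gap to target: 3 dB.

3 dB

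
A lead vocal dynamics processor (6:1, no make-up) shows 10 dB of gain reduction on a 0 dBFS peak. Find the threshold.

-12 dBFS

Gain reduction = 0 − (-10) = 10 dB; output overshoot = GR / (R − 1) = 10 / 5 = 2 dB.
Threshold = output − output overshoot = -10 − 2 = -12 dBFS.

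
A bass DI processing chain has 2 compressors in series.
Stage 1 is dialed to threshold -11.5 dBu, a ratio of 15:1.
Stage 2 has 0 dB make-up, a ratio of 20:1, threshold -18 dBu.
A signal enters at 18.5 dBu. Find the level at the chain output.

-17.575 dBu

Stage 1: 18.5 dBu is 30 dB over -11.5 dBu; at 15:1 that becomes 2 dB over, giving -9.5 dBu.
Stage 2: overshoot 8.5 dB → 8.5/20 = 0.425 dB → -17.575 dBu.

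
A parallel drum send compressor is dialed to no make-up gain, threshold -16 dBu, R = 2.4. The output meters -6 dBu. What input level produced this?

8 dBu

Post-compression overshoot = -6 − (-16) = 10 dB.
Before 2.4:1 compression the overshoot was 10 × 2.4 = 24 dB, so input = -16 + 24 = 8 dBu.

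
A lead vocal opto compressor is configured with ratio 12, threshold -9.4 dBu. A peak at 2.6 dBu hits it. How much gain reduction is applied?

11 dB

The signal is 12 dB above threshold.
After 12:1 compression the overshoot becomes 12/12 = 1 dB.
So the signal is attenuated by 12 − 1 = 11 dB.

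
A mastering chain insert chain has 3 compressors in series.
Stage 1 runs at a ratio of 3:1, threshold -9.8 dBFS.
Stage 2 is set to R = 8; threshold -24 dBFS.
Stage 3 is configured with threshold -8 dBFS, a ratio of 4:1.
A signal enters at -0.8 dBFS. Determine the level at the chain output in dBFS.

Stage 1: 9 dB above -9.8 dBFS, reduced 3:1 to 3 dB above → -6.8 dBFS.
Stage 2: 17.2 dB above -24 dBFS, reduced 8:1 to 2.15 dB above → -21.85 dBFS.
Stage 3: below threshold (-21.85 ≤ -8); passes unchanged; output -21.85 dBFS.

-21.85 dBFS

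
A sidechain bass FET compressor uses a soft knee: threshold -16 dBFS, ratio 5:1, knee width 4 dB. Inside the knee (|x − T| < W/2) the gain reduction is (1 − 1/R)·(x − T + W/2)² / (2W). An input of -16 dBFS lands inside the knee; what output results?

x − T + W/2 = -16 − (-16) + 2 = 2.
GR = (1 − 1/5) × 2² / 8 = 0.8 × 4 / 8 = 0.4 dB.
Output = -16 − 0.4 = -16.4 dBFS.

-16.4 dBFS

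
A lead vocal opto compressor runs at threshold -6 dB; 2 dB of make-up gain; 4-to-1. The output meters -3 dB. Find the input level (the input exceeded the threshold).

-2 dB

Remove make-up: -3 − 2 = -5 dB.
Post-compression overshoot = -5 − (-6) = 1 dB.
Before 4:1 compression the overshoot was 1 × 4 = 4 dB, so input = -6 + 4 = -2 dB.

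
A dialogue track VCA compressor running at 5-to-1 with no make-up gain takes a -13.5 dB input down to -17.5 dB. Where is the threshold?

Input is 5 dB above T (since output overshoot × R = input overshoot: (-17.5 − T)·5 = -13.5 − T gives T = -18.5 dB).
Check: -18.5 + (-13.5 − (-18.5))/5 = -18.5 + 1 = -17.5 dB. ✓

-18.5 dB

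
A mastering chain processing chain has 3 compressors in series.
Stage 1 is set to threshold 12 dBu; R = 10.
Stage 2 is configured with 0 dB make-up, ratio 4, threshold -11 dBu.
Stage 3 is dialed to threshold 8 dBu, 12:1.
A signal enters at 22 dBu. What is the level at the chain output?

Stage 1: overshoot 10 dB → 10/10 = 1 dB → 13 dBu.
Stage 2: 24 dB above -11 dBu, reduced 4:1 to 6 dB above → -5 dBu.
Stage 3: -5 dBu ≤ 8 dBu, so stage 3 doesn't engage; output -5 dBu.

-5 dBu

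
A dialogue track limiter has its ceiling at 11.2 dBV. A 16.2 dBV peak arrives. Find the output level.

11.2 dBV

The limiter clamps the peak to its 11.2 dBV ceiling.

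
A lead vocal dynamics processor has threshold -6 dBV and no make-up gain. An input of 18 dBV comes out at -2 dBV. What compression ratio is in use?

6:1

Input overshoot = 18 − (-6) = 24 dB; output overshoot = -2 − (-6) = 4 dB.
Ratio = 24 / 4 = 6.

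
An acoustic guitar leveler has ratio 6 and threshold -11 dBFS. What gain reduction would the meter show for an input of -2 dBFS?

7.5 dB

The signal is 9 dB above threshold.
At 6:1, output sits 9/6 = 1.5 dB above threshold.
So the signal is attenuated by 9 − 1.5 = 7.5 dB.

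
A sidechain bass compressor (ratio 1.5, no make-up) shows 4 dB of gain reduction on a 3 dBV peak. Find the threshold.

-9 dBV

Input is 12 dB above T (since output overshoot × R = input overshoot: (-1 − T)·1.5 = 3 − T gives T = -9 dBV).
Check: -9 + (3 − (-9))/1.5 = -9 + 8 = -1 dBV. ✓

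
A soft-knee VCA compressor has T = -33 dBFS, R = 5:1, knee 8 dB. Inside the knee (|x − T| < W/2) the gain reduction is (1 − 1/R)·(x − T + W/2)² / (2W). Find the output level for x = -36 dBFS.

x − T + W/2 = -36 − (-33) + 4 = 1.
GR = (1 − 1/5) × 1² / 16 = 0.8 × 1 / 16 = 0.05 dB.
Output = -36 − 0.05 = -36.05 dBFS.

-36.05 dBFS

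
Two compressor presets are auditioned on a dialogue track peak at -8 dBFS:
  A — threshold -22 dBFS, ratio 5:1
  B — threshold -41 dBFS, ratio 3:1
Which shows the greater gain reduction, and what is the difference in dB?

B, by 10.8 dB

A: GR = 14 − 14/5 = 11.2 dB.
B: GR = 33 − 33/3 = 22 dB.
Difference: 10.8 dB in favour of B.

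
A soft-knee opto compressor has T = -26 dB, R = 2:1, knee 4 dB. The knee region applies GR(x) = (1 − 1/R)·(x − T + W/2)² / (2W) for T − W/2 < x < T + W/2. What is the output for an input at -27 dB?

x − T + W/2 = -27 − (-26) + 2 = 1.
GR = (1 − 1/2) × 1² / 8 = 0.5 × 1 / 8 = 0.0625 dB.
Output = -27 − 0.0625 = -27.0625 dB.

-27.0625 dB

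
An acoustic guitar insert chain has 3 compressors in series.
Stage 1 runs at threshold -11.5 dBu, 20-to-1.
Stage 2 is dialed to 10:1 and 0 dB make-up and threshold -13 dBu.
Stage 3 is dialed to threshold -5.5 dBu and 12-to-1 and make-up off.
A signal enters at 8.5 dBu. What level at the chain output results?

-12.75 dBu

Stage 1: 20 dB above -11.5 dBu, reduced 20:1 to 1 dB above → -10.5 dBu.
Stage 2: -10.5 dBu is 2.5 dB over -13 dBu; at 10:1 that becomes 0.25 dB over, giving -12.75 dBu.
Stage 3: -12.75 dBu ≤ -5.5 dBu, so stage 3 doesn't engage; output -12.75 dBu.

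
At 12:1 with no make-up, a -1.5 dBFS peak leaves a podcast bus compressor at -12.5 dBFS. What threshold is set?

Input is 12 dB above T (since output overshoot × R = input overshoot: (-12.5 − T)·12 = -1.5 − T gives T = -13.5 dBFS).
Check: -13.5 + (-1.5 − (-13.5))/12 = -13.5 + 1 = -12.5 dBFS. ✓

-13.5 dBFS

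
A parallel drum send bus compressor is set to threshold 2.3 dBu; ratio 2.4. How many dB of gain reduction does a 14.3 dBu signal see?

7 dB

Overshoot = 14.3 − 2.3 = 12 dB.
A 2.4:1 ratio leaves 5 dB of that excess.
Gain reduction = 12 − 5 = 7 dB.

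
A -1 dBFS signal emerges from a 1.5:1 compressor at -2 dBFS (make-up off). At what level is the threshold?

-4 dBFS

Input is 3 dB above T (since output overshoot × R = input overshoot: (-2 − T)·1.5 = -1 − T gives T = -4 dBFS).
Check: -4 + (-1 − (-4))/1.5 = -4 + 2 = -2 dBFS. ✓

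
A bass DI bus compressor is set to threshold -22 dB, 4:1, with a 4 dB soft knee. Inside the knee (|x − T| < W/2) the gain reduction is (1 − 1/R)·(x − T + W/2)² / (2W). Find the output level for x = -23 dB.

x − T + W/2 = -23 − (-22) + 2 = 1.
GR = (1 − 1/4) × 1² / 8 = 0.75 × 1 / 8 = 0.09375 dB.
Output = -23 − 0.09375 = -23.09375 dB.

-23.09375 dB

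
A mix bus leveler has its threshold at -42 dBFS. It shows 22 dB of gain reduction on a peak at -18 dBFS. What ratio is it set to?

12:1

Input overshoot = -18 − (-42) = 24 dB.
Output overshoot = 24 − 22 = 2 dB.
Ratio = input overshoot / output overshoot = 24 / 2 = 12.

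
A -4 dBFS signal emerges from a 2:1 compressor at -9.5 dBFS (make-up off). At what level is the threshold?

-15 dBFS

Input is 11 dB above T (since output overshoot × R = input overshoot: (-9.5 − T)·2 = -4 − T gives T = -15 dBFS).
Check: -15 + (-4 − (-15))/2 = -15 + 5.5 = -9.5 dBFS. ✓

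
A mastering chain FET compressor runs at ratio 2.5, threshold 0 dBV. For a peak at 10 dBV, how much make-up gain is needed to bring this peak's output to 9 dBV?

5 dB

Overshoot 10 dB → 10/2.5 = 4 dB after compression, so the compressed level is 0 + 4 = 4 dBV.
Make-up = target − compressed = 9 − 4 = 5 dB.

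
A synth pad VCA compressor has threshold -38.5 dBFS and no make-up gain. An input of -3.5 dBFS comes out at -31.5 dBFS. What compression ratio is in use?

5:1

Input overshoot = -3.5 − (-38.5) = 35 dB; output overshoot = -31.5 − (-38.5) = 7 dB.
Ratio = 35 / 7 = 5.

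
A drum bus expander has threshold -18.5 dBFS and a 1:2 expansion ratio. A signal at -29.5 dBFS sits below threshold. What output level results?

-40.5 dBFS

Below threshold, a 1:2 expander applies gain = (2−1)×(T − x) of attenuation.
(2−1) × 11 = 11 dB, so output = -29.5 − 11 = -40.5 dBFS.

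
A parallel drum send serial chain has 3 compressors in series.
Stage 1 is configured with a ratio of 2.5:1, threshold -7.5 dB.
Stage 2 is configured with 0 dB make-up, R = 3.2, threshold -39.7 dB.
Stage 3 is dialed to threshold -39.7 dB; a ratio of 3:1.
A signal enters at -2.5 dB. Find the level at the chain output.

Stage 1: overshoot 5 dB → 5/2.5 = 2 dB → -5.5 dB.
Stage 2: 34.2 dB above -39.7 dB, reduced 3.2:1 to 10.6875 dB above → -29.0125 dB.
Stage 3: -29.0125 dB is 10.6875 dB over -39.7 dB; at 3:1 that becomes 3.5625 dB over, giving -36.1375 dB.

-36.1375 dB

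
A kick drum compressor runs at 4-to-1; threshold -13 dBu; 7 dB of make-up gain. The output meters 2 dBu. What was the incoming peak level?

Stripping the +7 dB make-up gives -5 dBu at the gain stage.
That's 8 dB above the -13 dBu threshold.
Undo the ratio: input overshoot = 8 × 4 = 32 dB, giving input = 19 dBu.

19 dBu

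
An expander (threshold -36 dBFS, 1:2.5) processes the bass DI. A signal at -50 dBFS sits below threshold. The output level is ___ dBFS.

-71 dBFS

Below threshold, a 1:2.5 expander applies gain = (2.5−1)×(T − x) of attenuation.
(2.5−1) × 14 = 21 dB, so output = -50 − 21 = -71 dBFS.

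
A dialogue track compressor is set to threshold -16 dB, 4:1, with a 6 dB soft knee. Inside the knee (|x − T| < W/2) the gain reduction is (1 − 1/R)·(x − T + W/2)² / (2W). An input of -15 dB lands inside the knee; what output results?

-16 dB

x − T + W/2 = -15 − (-16) + 3 = 4.
GR = (1 − 1/4) × 4² / 12 = 0.75 × 16 / 12 = 1 dB.
Output = -15 − 1 = -16 dB.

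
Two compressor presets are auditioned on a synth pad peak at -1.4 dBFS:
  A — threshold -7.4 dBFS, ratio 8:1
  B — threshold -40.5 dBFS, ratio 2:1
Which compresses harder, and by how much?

A: 6 dB over, compressed to 0.75 dB over, so 5.25 dB of GR.
B: 39.1 dB over, compressed to 19.55 dB over, so 19.55 dB of GR.
B reduces 14.3 dB more.

B, by 14.3 dB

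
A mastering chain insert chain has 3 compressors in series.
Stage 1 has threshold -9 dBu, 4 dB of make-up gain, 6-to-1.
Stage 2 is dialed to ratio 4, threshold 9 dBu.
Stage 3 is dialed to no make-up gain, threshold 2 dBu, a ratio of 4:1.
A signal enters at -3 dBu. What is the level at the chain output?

-4 dBu

Stage 1: -3 dBu is 6 dB over -9 dBu; at 6:1 that becomes 1 dB over, giving -8 dBu; +4 dB make-up → -4 dBu.
Stage 2: -4 dBu is at or below the 9 dBu threshold — no compression; output -4 dBu.
Stage 3: -4 dBu ≤ 2 dBu, so stage 3 doesn't engage; output -4 dBu.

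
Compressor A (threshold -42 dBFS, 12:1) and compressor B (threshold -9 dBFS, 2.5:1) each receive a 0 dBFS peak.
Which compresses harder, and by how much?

A, by 33.1 dB

A: GR = 42 − 42/12 = 38.5 dB.
B: GR = 9 − 9/2.5 = 5.4 dB.
A reduces 33.1 dB more.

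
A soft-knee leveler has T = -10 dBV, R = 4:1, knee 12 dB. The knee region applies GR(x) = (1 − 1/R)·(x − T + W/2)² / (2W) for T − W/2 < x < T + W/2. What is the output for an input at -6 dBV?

-9.125 dBV

x − T + W/2 = -6 − (-10) + 6 = 10.
GR = (1 − 1/4) × 10² / 24 = 0.75 × 100 / 24 = 3.125 dB.
Output = -6 − 3.125 = -9.125 dBV.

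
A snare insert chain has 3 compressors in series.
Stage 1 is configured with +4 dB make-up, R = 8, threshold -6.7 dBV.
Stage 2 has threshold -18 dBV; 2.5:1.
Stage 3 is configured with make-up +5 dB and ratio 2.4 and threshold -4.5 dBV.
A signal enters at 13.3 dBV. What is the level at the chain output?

Stage 1: 13.3 dBV is 20 dB over -6.7 dBV; at 8:1 that becomes 2.5 dB over, giving -4.2 dBV; +4 dB make-up → -0.2 dBV.
Stage 2: overshoot 17.8 dB → 17.8/2.5 = 7.12 dB → -10.88 dBV.
Stage 3: -10.88 dBV is at or below the -4.5 dBV threshold — no compression; make-up brings it to -5.88 dBV.

-5.88 dBV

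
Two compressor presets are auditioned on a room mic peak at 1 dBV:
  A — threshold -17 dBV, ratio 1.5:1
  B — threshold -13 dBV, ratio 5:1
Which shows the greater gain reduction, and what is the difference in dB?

B, by 5.2 dB

A: overshoot 18 dB → output overshoot 12 dB → GR 6 dB.
B: overshoot 14 dB → output overshoot 2.8 dB → GR 11.2 dB.
Difference: 5.2 dB in favour of B.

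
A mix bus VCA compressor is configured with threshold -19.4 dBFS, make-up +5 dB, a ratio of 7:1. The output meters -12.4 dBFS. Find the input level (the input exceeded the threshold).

-5.4 dBFS

Stripping the +5 dB make-up gives -17.4 dBFS at the gain stage.
Post-compression overshoot = -17.4 − (-19.4) = 2 dB.
Undo the ratio: input overshoot = 2 × 7 = 14 dB, giving input = -5.4 dBFS.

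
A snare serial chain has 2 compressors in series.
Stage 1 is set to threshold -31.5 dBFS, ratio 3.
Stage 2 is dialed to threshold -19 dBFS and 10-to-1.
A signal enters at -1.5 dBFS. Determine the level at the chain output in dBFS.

Stage 1: overshoot 30 dB → 30/3 = 10 dB → -21.5 dBFS.
Stage 2: -21.5 dBFS is at or below the -19 dBFS threshold — no compression; output -21.5 dBFS.

-21.5 dBFS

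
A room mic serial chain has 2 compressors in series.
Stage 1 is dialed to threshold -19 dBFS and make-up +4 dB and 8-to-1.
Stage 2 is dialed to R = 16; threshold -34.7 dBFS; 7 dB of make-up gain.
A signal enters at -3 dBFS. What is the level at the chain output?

Stage 1: -3 dBFS is 16 dB over -19 dBFS; at 8:1 that becomes 2 dB over, giving -17 dBFS; +4 dB make-up → -13 dBFS.
Stage 2: overshoot 21.7 dB → 21.7/16 = 1.35625 dB → -33.34375 dBFS; +7 dB make-up → -26.34375 dBFS.

-26.34375 dBFS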